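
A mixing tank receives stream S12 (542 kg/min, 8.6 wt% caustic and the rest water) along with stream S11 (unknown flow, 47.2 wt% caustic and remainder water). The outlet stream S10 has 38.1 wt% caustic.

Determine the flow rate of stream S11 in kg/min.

Let S11 be the unknown flow. Total out = 542 + S11.
caustic balance: 46.612 + 0.472·S11 = 0.381·(542 + S11)
(0.472 − 0.381)·S11 = 0.381×542 − 46.612 = 159.89
S11 = 159.89 / 0.091 = 1757 kg/min

1757 kg/min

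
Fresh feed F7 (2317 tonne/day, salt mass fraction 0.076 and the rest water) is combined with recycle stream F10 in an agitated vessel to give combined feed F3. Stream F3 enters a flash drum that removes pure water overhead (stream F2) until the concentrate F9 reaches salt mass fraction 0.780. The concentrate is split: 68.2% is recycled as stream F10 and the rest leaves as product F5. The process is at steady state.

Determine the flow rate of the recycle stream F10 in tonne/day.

484.2 tonne/day

Overall salt balance (none leaves overhead): salt in fresh feed = salt in product, i.e. 2317×0.076 = (1−0.682)·F9·0.780.
F9 = 176.09/(0.780×0.318) = 709.93 tonne/day.
Recycle F10 = 0.682×709.93 = 484.17 tonne/day.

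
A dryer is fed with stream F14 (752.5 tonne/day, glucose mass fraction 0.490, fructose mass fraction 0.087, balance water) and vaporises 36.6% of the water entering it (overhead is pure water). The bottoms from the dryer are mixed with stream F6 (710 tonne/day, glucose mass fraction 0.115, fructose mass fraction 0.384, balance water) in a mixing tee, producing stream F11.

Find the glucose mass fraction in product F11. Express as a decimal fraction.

Vapour removed = 0.366×0.423×752.5 = 116.5 tonne/day; concentrate = 636 tonne/day.
glucose reaching the mixer = 368.72 (from concentrate) + 710×0.115 = 450.38 tonne/day.
Product flow = 636 + 710 = 1346 tonne/day; glucose fraction = 0.335.

0.335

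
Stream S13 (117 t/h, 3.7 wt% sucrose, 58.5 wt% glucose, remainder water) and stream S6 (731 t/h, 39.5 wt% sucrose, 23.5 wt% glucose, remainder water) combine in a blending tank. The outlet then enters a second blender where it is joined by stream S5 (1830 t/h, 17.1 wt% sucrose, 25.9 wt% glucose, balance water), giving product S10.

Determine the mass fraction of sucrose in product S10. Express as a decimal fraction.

Overall, product flow = 2678 t/h.
sucrose in = 117×0.037 + 731×0.395 + 1830×0.171 = 606 t/h.
sucrose fraction in S10 = 0.226.

0.226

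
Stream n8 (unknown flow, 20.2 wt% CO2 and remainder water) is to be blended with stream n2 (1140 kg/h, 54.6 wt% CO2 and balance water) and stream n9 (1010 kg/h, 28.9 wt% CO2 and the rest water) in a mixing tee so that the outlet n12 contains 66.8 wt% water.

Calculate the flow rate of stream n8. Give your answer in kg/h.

1543 kg/h

Let n8 be the unknown flow. Total out = 2150 + n8.
water balance: 1235.7 + 0.798·n8 = 0.668·(2150 + n8)
(0.798 − 0.668)·n8 = 0.668×2150 − 1235.7 = 200.53
n8 = 200.53 / 0.130 = 1542.5 kg/h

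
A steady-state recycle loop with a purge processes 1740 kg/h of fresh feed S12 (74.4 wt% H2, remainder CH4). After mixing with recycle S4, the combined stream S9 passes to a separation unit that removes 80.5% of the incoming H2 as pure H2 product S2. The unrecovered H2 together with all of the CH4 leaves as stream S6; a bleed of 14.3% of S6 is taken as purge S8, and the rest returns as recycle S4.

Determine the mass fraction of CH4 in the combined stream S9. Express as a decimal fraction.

0.667

CH4 enters only via S12 and leaves only via the purge: 1740×0.256 = 0.143×(CH4 in S6), and the separation unit passes all CH4, so CH4 in S9 = CH4 in S6 = 3115 kg/h.
H2 in S9: m_A = 1740×0.744 + (1−0.143)·(1−0.805)·m_A, so m_A = 1294.6/0.8329 = 1554.3 kg/h.
S9 = 1554.3 + 3115 = 4669.3 kg/h.
CH4 fraction in S9 = 3115/4669.3 = 0.667.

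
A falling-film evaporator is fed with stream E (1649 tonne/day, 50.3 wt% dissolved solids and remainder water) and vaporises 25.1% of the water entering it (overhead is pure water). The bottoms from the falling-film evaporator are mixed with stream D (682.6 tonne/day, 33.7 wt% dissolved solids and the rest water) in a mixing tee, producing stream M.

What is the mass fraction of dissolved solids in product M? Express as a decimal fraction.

Vapour removed = 0.251×0.497×1649 = 205.71 tonne/day; concentrate = 1443.3 tonne/day.
dissolved solids reaching the mixer = 829.45 (from concentrate) + 682.6×0.337 = 1059.5 tonne/day.
Product flow = 1443.3 + 682.6 = 2125.9 tonne/day; dissolved solids fraction = 0.498.

0.498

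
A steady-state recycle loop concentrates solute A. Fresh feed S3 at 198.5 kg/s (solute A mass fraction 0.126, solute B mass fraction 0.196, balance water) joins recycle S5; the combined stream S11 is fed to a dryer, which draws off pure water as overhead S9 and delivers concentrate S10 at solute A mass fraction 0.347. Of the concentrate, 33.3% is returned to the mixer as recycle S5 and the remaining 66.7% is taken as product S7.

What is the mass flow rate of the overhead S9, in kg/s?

Overall solute A balance (none leaves overhead): solute A in fresh feed = solute A in product, i.e. 198.5×0.126 = (1−0.333)·S10·0.347.
S10 = 25.011/(0.347×0.667) = 108.06 kg/s.
Recycle S5 = 0.333×108.06 = 35.985 kg/s.
Combined feed S11 = 198.5 + 35.985 = 234.48 kg/s.
Overhead S9 = S11 − S10 = 234.48 − 108.06 = 126.42 kg/s.

126.4 kg/s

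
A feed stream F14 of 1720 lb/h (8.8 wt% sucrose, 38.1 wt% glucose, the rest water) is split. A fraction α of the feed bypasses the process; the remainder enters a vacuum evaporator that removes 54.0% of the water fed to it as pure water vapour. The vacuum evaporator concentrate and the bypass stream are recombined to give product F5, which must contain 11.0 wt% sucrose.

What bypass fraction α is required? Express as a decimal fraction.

All 1720×0.088 = 151.36 lb/h of sucrose reaches F5, so F5 = 151.36/0.110 = 1376 lb/h and vapour = 344 lb/h.
The evaporator receives (1−α)·1720 of feed at 0.531 water and removes 0.540 of that water:
0.540×0.531×(1−α)×1720 = 344
(1−α) = 344/493.19 = 0.6975;  α = 0.3025.

0.303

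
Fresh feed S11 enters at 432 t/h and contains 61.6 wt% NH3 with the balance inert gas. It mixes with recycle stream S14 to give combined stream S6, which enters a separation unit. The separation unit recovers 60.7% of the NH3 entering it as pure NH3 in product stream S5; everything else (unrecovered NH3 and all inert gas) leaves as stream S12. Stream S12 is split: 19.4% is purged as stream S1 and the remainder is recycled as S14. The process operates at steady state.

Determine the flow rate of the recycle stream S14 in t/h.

inert gas enters only via S11 and leaves only via the purge: 432×0.384 = 0.194×(inert gas in S12), and the separation unit passes all inert gas, so inert gas in S6 = inert gas in S12 = 855.09 t/h.
NH3 in S6: m_A = 432×0.616 + (1−0.194)·(1−0.607)·m_A, so m_A = 266.11/0.6832 = 389.48 t/h.
S12 = (1−0.607)×389.48 + 855.09 = 1008.2 t/h.
Recycle S14 = (1−0.194)×1008.2 = 812.58 t/h.

812.6 t/h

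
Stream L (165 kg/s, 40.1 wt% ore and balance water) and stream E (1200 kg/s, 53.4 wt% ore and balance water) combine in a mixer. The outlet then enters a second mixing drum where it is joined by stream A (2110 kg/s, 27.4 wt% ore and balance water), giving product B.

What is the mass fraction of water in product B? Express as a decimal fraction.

Overall, product flow = 3475 kg/s.
water in = 165×0.599 + 1200×0.466 + 2110×0.726 = 2189.9 kg/s.
water fraction in B = 0.6302.

0.6302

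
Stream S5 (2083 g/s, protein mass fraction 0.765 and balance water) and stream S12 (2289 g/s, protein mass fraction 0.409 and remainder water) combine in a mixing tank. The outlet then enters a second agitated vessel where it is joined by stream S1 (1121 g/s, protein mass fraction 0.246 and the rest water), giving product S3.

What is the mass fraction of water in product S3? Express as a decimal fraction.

Overall, product flow = 5493 g/s.
water in = 2083×0.235 + 2289×0.591 + 1121×0.754 = 2687.5 g/s.
water fraction in S3 = 0.489.

0.489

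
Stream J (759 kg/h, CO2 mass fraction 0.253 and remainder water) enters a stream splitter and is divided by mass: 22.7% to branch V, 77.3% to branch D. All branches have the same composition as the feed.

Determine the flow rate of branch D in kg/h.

Branch D flow = 0.773×759 = 586.71 kg/h.

586.7 kg/h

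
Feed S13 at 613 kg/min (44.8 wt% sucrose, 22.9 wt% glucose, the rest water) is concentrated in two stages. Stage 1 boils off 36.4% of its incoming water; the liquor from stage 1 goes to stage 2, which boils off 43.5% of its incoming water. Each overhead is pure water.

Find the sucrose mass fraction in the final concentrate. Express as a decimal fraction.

water in feed = 613×0.323 = 198 kg/min.
After stage 1: water left = (1−0.364)×198 = 125.93; stream total = 540.93 kg/min.
After stage 2: water left = (1−0.435)×125.93 = 71.149; final concentrate = 486.15 kg/min.
sucrose fraction = 274.62/486.15 = 0.5649.

0.5649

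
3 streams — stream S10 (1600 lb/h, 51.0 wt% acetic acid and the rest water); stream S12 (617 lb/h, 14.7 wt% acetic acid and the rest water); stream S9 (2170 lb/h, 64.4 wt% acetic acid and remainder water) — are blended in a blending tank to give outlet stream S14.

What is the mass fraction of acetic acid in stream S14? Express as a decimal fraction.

Total flow out = 1600 + 617 + 2170 = 4387 lb/h.
acetic acid in = 1600×0.510 + 617×0.147 + 2170×0.644 = 2304.2 lb/h.
acetic acid mass fraction in S14 = 2304.2/4387 = 0.525.

0.525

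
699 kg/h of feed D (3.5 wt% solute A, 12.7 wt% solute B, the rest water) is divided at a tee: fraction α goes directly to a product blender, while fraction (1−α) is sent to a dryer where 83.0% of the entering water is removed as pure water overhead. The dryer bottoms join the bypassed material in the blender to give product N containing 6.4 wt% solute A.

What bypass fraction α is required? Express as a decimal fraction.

0.349

All 699×0.035 = 24.465 kg/h of solute A reaches N, so N = 24.465/0.064 = 382.27 kg/h and vapour = 316.73 kg/h.
The evaporator receives (1−α)·699 of feed at 0.838 water and removes 0.830 of that water:
0.830×0.838×(1−α)×699 = 316.73
(1−α) = 316.73/486.18 = 0.6515;  α = 0.3485.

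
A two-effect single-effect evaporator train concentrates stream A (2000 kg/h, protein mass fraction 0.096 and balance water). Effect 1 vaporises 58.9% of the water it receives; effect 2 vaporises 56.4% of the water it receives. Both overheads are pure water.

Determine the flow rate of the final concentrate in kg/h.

water in feed = 2000×0.904 = 1808 kg/h.
After stage 1: water left = (1−0.589)×1808 = 743.09; stream total = 935.09 kg/h.
After stage 2: water left = (1−0.564)×743.09 = 323.99; final concentrate = 515.99 kg/h.

516 kg/h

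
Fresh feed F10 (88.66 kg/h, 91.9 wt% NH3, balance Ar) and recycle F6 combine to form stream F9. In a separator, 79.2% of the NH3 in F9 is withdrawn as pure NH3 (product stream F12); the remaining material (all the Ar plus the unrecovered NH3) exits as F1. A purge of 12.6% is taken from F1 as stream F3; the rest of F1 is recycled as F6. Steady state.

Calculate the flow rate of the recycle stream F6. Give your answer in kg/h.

Ar enters only via F10 and leaves only via the purge: 88.66×0.081 = 0.126×(Ar in F1), and the separator passes all Ar, so Ar in F9 = Ar in F1 = 56.996 kg/h.
NH3 in F9: m_A = 88.66×0.919 + (1−0.126)·(1−0.792)·m_A, so m_A = 81.479/0.8182 = 99.582 kg/h.
F1 = (1−0.792)×99.582 + 56.996 = 77.709 kg/h.
Recycle F6 = (1−0.126)×77.709 = 67.917 kg/h.

67.92 kg/h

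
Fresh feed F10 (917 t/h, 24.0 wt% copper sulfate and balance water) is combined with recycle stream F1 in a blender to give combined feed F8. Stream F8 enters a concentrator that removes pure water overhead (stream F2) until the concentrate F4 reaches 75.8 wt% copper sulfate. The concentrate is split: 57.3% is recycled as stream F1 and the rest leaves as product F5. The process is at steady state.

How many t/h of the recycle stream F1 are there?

389.6 t/h

Overall copper sulfate balance (none leaves overhead): copper sulfate in fresh feed = copper sulfate in product, i.e. 917×0.240 = (1−0.573)·F4·0.758.
F4 = 220.08/(0.758×0.427) = 679.96 t/h.
Recycle F1 = 0.573×679.96 = 389.62 t/h.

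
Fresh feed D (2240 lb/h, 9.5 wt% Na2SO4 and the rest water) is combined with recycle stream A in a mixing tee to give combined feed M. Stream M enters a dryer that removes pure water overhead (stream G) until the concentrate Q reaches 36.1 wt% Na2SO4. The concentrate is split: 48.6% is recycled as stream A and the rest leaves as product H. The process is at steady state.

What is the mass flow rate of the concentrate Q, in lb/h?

1147 lb/h

Overall Na2SO4 balance (none leaves overhead): Na2SO4 in fresh feed = Na2SO4 in product, i.e. 2240×0.095 = (1−0.486)·Q·0.361.
Q = 212.8/(0.361×0.514) = 1146.8 lb/h.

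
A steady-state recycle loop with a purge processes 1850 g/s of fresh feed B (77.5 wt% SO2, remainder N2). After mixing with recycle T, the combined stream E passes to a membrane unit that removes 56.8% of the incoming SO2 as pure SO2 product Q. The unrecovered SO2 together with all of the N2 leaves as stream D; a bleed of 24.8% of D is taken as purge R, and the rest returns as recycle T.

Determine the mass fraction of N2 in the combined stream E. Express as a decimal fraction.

N2 enters only via B and leaves only via the purge: 1850×0.225 = 0.248×(N2 in D), and the membrane unit passes all N2, so N2 in E = N2 in D = 1678.4 g/s.
SO2 in E: m_A = 1850×0.775 + (1−0.248)·(1−0.568)·m_A, so m_A = 1433.8/0.6751 = 2123.6 g/s.
E = 2123.6 + 1678.4 = 3802.1 g/s.
N2 fraction in E = 1678.4/3802.1 = 0.4415.

0.4415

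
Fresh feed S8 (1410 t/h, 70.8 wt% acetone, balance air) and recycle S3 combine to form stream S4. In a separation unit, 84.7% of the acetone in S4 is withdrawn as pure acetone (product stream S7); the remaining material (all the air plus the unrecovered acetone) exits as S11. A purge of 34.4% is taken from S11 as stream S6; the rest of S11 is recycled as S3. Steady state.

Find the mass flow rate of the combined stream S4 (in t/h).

air enters only via S8 and leaves only via the purge: 1410×0.292 = 0.344×(air in S11), and the separation unit passes all air, so air in S4 = air in S11 = 1196.9 t/h.
acetone in S4: m_A = 1410×0.708 + (1−0.344)·(1−0.847)·m_A, so m_A = 998.28/0.8996 = 1109.7 t/h.
S4 = 1109.7 + 1196.9 = 2306.5 t/h.

2307 t/h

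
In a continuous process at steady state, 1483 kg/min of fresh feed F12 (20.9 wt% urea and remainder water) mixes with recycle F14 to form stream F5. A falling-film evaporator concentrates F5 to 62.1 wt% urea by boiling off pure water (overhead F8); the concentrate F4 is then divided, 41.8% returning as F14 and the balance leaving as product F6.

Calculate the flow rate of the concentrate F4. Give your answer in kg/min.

857.6 kg/min

Overall urea balance (none leaves overhead): urea in fresh feed = urea in product, i.e. 1483×0.209 = (1−0.418)·F4·0.621.
F4 = 309.95/(0.621×0.582) = 857.58 kg/min.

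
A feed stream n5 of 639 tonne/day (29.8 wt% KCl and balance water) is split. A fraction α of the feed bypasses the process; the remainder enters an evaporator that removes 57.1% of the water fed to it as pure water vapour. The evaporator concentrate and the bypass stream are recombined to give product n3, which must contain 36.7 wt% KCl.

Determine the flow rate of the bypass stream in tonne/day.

All 639×0.298 = 190.42 tonne/day of KCl reaches n3, so n3 = 190.42/0.367 = 518.86 tonne/day and vapour = 120.14 tonne/day.
The evaporator receives (1−α)·639 of feed at 0.702 water and removes 0.571 of that water:
0.571×0.702×(1−α)×639 = 120.14
(1−α) = 120.14/256.14 = 0.4690;  α = 0.5310.
Bypass flow = 0.5310×639 = 339.28 tonne/day.

339.3 tonne/day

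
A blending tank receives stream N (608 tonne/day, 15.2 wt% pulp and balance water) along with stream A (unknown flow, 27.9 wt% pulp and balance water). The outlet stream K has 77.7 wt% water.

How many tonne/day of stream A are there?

Let A be the unknown flow. Total out = 608 + A.
water balance: 515.58 + 0.721·A = 0.777·(608 + A)
(0.721 − 0.777)·A = 0.777×608 − 515.58 = -43.168
A = -43.168 / -0.056 = 770.86 tonne/day

770.9 tonne/day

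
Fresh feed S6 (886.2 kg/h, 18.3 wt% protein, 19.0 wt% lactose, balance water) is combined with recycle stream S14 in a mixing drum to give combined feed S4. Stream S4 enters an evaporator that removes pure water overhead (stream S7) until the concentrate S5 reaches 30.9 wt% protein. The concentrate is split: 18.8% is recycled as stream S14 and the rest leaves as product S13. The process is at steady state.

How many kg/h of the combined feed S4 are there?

Overall protein balance (none leaves overhead): protein in fresh feed = protein in product, i.e. 886.2×0.183 = (1−0.188)·S5·0.309.
S5 = 162.17/(0.309×0.812) = 646.35 kg/h.
Recycle S14 = 0.188×646.35 = 121.51 kg/h.
Combined feed S4 = 886.2 + 121.51 = 1007.7 kg/h.

1008 kg/h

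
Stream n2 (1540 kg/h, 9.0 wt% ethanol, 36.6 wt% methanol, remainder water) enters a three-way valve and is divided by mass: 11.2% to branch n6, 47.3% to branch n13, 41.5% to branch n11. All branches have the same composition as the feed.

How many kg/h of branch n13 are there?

Branch n13 flow = 0.473×1540 = 728.42 kg/h.

728.4 kg/h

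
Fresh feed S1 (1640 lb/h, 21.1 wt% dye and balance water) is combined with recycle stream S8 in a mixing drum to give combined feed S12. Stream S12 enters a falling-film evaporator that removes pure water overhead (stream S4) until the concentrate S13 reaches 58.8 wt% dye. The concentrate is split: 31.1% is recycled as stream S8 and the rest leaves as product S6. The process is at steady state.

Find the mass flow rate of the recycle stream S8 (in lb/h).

265.6 lb/h

Overall dye balance (none leaves overhead): dye in fresh feed = dye in product, i.e. 1640×0.211 = (1−0.311)·S13·0.588.
S13 = 346.04/(0.588×0.689) = 854.14 lb/h.
Recycle S8 = 0.311×854.14 = 265.64 lb/h.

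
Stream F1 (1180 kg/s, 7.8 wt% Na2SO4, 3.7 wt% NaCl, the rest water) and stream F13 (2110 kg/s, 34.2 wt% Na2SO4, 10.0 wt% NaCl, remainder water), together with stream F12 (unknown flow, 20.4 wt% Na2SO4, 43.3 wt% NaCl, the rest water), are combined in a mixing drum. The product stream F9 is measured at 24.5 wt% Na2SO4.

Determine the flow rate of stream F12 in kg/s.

185.6 kg/s

Let F12 be the unknown flow. Total out = 3290 + F12.
Na2SO4 balance: 813.66 + 0.204·F12 = 0.245·(3290 + F12)
(0.204 − 0.245)·F12 = 0.245×3290 − 813.66 = -7.61
F12 = -7.61 / -0.041 = 185.61 kg/s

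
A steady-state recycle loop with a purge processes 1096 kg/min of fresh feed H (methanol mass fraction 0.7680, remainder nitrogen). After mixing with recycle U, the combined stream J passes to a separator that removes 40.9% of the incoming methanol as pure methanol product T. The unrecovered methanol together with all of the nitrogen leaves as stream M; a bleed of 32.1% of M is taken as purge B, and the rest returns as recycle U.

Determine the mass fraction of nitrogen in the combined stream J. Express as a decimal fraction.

nitrogen enters only via H and leaves only via the purge: 1096×0.232 = 0.321×(nitrogen in M), and the separator passes all nitrogen, so nitrogen in J = nitrogen in M = 792.12 kg/min.
methanol in J: m_A = 1096×0.768 + (1−0.321)·(1−0.409)·m_A, so m_A = 841.73/0.5987 = 1405.9 kg/min.
J = 1405.9 + 792.12 = 2198 kg/min.
nitrogen fraction in J = 792.12/2198 = 0.3604.

0.3604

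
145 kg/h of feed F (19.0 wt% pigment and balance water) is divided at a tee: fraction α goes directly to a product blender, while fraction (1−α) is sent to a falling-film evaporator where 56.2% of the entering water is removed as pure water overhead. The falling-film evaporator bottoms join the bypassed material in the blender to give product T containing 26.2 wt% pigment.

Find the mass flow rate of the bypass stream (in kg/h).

All 145×0.190 = 27.55 kg/h of pigment reaches T, so T = 27.55/0.262 = 105.15 kg/h and vapour = 39.847 kg/h.
The evaporator receives (1−α)·145 of feed at 0.810 water and removes 0.562 of that water:
0.562×0.810×(1−α)×145 = 39.847
(1−α) = 39.847/66.007 = 0.6037;  α = 0.3963.
Bypass flow = 0.3963×145 = 57.466 kg/h.

57.47 kg/h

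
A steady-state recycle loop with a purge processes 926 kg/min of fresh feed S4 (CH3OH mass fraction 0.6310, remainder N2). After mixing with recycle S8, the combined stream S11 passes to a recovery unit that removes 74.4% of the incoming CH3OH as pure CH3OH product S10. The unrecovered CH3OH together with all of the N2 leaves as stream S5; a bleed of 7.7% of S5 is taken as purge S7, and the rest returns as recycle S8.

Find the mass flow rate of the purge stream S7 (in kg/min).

356.8 kg/min

N2 enters only via S4 and leaves only via the purge: 926×0.369 = 0.077×(N2 in S5), and the recovery unit passes all N2, so N2 in S11 = N2 in S5 = 4437.6 kg/min.
CH3OH in S11: m_A = 926×0.631 + (1−0.077)·(1−0.744)·m_A, so m_A = 584.31/0.7637 = 765.09 kg/min.
S5 = (1−0.744)×765.09 + 4437.6 = 4633.4 kg/min.
Purge S7 = 0.077×4633.4 = 356.78 kg/min.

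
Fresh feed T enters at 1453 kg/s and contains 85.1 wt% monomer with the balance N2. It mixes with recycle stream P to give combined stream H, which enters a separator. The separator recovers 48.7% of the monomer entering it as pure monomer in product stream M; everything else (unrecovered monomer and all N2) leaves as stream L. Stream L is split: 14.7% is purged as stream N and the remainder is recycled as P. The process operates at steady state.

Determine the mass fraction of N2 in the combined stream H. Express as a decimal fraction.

0.401

N2 enters only via T and leaves only via the purge: 1453×0.149 = 0.147×(N2 in L), and the separator passes all N2, so N2 in H = N2 in L = 1472.8 kg/s.
monomer in H: m_A = 1453×0.851 + (1−0.147)·(1−0.487)·m_A, so m_A = 1236.5/0.5624 = 2198.6 kg/s.
H = 2198.6 + 1472.8 = 3671.3 kg/s.
N2 fraction in H = 1472.8/3671.3 = 0.401.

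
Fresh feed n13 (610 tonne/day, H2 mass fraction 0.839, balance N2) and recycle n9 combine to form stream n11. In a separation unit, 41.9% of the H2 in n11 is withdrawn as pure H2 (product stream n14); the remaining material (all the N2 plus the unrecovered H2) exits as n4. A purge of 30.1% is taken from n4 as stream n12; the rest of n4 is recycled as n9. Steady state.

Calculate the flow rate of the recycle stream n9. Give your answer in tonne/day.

578.1 tonne/day

N2 enters only via n13 and leaves only via the purge: 610×0.161 = 0.301×(N2 in n4), and the separation unit passes all N2, so N2 in n11 = N2 in n4 = 326.28 tonne/day.
H2 in n11: m_A = 610×0.839 + (1−0.301)·(1−0.419)·m_A, so m_A = 511.79/0.5939 = 861.77 tonne/day.
n4 = (1−0.419)×861.77 + 326.28 = 826.97 tonne/day.
Recycle n9 = (1−0.301)×826.97 = 578.05 tonne/day.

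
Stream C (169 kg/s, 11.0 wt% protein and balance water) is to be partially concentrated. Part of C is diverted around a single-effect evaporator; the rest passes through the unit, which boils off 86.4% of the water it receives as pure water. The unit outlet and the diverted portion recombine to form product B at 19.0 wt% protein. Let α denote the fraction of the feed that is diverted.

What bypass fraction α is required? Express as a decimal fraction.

All 169×0.110 = 18.59 kg/s of protein reaches B, so B = 18.59/0.190 = 97.842 kg/s and vapour = 71.158 kg/s.
The evaporator receives (1−α)·169 of feed at 0.890 water and removes 0.864 of that water:
0.864×0.890×(1−α)×169 = 71.158
(1−α) = 71.158/129.95 = 0.5476;  α = 0.4524.

0.452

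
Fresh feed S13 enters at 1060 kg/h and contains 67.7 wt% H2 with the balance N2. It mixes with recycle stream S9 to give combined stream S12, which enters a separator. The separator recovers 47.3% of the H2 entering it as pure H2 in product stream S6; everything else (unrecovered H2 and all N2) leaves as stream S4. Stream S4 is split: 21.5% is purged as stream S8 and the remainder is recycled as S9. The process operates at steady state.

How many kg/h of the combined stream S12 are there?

N2 enters only via S13 and leaves only via the purge: 1060×0.323 = 0.215×(N2 in S4), and the separator passes all N2, so N2 in S12 = N2 in S4 = 1592.5 kg/h.
H2 in S12: m_A = 1060×0.677 + (1−0.215)·(1−0.473)·m_A, so m_A = 717.62/0.5863 = 1224 kg/h.
S12 = 1224 + 1592.5 = 2816.4 kg/h.

2816 kg/h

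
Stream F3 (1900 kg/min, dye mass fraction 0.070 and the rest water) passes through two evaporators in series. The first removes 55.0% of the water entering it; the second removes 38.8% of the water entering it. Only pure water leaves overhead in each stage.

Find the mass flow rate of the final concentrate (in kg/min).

619.6 kg/min

water in feed = 1900×0.930 = 1767 kg/min.
After stage 1: water left = (1−0.550)×1767 = 795.15; stream total = 928.15 kg/min.
After stage 2: water left = (1−0.388)×795.15 = 486.63; final concentrate = 619.63 kg/min.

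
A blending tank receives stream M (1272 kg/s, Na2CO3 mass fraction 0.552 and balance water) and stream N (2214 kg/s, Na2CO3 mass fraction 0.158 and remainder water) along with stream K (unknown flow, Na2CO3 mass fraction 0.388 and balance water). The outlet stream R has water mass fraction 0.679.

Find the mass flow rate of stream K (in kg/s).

Let K be the unknown flow. Total out = 3486 + K.
water balance: 2434 + 0.612·K = 0.679·(3486 + K)
(0.612 − 0.679)·K = 0.679×3486 − 2434 = -67.05
K = -67.05 / -0.067 = 1000.7 kg/s

1001 kg/s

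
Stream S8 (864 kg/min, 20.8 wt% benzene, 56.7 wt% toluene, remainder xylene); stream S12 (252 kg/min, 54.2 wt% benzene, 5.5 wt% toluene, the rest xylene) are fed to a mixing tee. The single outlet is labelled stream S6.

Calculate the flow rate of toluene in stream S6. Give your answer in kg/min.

503.7 kg/min

toluene out = toluene in = 864×0.567 + 252×0.055 = 503.75 kg/min.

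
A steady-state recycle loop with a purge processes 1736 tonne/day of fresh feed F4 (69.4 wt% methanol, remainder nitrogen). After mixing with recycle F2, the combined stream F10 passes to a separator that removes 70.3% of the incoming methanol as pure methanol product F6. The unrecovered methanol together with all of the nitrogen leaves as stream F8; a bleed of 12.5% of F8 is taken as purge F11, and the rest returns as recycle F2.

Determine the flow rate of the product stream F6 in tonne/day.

methanol in F10: m_A = 1736×0.694 + (1−0.125)·(1−0.703)·m_A, so m_A = 1204.8/0.7401 = 1627.8 tonne/day.
Product F6 = 0.703×1627.8 = 1144.4 tonne/day.

1144 tonne/day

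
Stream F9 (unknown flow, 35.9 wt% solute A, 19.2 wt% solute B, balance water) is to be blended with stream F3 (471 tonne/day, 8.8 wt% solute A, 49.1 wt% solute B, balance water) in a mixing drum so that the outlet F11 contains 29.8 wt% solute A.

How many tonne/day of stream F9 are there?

Let F9 be the unknown flow. Total out = 471 + F9.
solute A balance: 41.448 + 0.359·F9 = 0.298·(471 + F9)
(0.359 − 0.298)·F9 = 0.298×471 − 41.448 = 98.91
F9 = 98.91 / 0.061 = 1621.5 tonne/day

1621 tonne/day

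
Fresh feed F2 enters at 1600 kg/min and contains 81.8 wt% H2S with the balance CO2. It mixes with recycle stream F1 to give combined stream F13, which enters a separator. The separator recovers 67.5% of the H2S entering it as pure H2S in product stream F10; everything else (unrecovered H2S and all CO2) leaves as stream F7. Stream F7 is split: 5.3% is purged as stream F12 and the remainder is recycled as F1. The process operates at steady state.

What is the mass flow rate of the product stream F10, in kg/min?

H2S in F13: m_A = 1600×0.818 + (1−0.053)·(1−0.675)·m_A, so m_A = 1308.8/0.6922 = 1890.7 kg/min.
Product F10 = 0.675×1890.7 = 1276.2 kg/min.

1276 kg/min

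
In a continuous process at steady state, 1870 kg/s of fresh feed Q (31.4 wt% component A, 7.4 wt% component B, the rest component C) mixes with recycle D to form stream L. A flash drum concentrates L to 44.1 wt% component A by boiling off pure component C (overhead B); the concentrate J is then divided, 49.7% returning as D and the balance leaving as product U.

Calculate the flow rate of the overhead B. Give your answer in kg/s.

538.5 kg/s

Overall component A balance (none leaves overhead): component A in fresh feed = component A in product, i.e. 1870×0.314 = (1−0.497)·J·0.441.
J = 587.18/(0.441×0.503) = 2647.1 kg/s.
Recycle D = 0.497×2647.1 = 1315.6 kg/s.
Combined feed L = 1870 + 1315.6 = 3185.6 kg/s.
Overhead B = L − J = 3185.6 − 2647.1 = 538.53 kg/s.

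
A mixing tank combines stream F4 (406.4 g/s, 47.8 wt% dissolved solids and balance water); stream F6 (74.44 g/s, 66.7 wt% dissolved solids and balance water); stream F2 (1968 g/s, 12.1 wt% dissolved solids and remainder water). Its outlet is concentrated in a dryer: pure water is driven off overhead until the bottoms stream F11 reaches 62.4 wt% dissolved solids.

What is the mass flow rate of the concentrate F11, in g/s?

772.5 g/s

dissolved solids entering = 406.4×0.478 + 74.44×0.667 + 1968×0.121 = 482.04 g/s.
All dissolved solids reports to F11, so F11 = 482.04/0.624 = 772.5 g/s.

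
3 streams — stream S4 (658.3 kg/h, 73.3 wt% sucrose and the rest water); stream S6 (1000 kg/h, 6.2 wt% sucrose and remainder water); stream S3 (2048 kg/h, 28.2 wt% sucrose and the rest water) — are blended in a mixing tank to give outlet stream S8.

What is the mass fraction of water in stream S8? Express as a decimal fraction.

0.697

Total flow out = 658.3 + 1000 + 2048 = 3706.3 kg/h.
water in = 658.3×0.267 + 1000×0.938 + 2048×0.718 = 2584.2 kg/h.
water mass fraction in S8 = 2584.2/3706.3 = 0.697.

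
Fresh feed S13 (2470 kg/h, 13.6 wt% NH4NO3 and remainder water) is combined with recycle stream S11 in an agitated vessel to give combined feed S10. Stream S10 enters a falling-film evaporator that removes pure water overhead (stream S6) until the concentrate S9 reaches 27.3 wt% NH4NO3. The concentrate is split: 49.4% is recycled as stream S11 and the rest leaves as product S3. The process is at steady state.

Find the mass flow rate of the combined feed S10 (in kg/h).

3671 kg/h

Overall NH4NO3 balance (none leaves overhead): NH4NO3 in fresh feed = NH4NO3 in product, i.e. 2470×0.136 = (1−0.494)·S9·0.273.
S9 = 335.92/(0.273×0.506) = 2431.8 kg/h.
Recycle S11 = 0.494×2431.8 = 1201.3 kg/h.
Combined feed S10 = 2470 + 1201.3 = 3671.3 kg/h.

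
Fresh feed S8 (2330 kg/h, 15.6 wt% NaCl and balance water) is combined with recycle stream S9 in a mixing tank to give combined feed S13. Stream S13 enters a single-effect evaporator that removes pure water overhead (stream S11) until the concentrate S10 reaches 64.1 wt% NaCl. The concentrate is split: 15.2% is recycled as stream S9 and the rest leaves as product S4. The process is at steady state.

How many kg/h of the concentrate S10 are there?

Overall NaCl balance (none leaves overhead): NaCl in fresh feed = NaCl in product, i.e. 2330×0.156 = (1−0.152)·S10·0.641.
S10 = 363.48/(0.641×0.848) = 668.69 kg/h.

668.7 kg/h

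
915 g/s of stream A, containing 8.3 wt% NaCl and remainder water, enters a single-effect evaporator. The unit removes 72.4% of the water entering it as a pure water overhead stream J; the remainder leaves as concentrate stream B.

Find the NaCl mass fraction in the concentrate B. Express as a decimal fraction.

NaCl is not removed: 915×0.083 = 75.945 g/s of NaCl enters B.
water entering = 915×0.917 = 839.06 g/s; overhead removed = 0.724×839.06 = 607.48 g/s.
Concentrate = 915 − 607.48 = 307.52 g/s.
Mass fraction = 75.945/307.52 = 0.247.

0.247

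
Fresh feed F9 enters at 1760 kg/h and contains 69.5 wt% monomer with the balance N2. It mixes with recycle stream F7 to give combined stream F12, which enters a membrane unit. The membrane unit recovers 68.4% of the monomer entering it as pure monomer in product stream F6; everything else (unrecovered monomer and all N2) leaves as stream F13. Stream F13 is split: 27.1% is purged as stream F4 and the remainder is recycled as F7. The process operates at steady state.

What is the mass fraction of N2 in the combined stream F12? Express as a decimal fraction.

N2 enters only via F9 and leaves only via the purge: 1760×0.305 = 0.271×(N2 in F13), and the membrane unit passes all N2, so N2 in F12 = N2 in F13 = 1980.8 kg/h.
monomer in F12: m_A = 1760×0.695 + (1−0.271)·(1−0.684)·m_A, so m_A = 1223.2/0.7696 = 1589.3 kg/h.
F12 = 1589.3 + 1980.8 = 3570.1 kg/h.
N2 fraction in F12 = 1980.8/3570.1 = 0.555.

0.555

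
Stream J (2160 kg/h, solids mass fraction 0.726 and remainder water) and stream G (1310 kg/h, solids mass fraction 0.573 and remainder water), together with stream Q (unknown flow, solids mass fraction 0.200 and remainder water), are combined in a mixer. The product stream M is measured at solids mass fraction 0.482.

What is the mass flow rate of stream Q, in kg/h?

Let Q be the unknown flow. Total out = 3470 + Q.
solids balance: 2318.8 + 0.200·Q = 0.482·(3470 + Q)
(0.200 − 0.482)·Q = 0.482×3470 − 2318.8 = -646.25
Q = -646.25 / -0.282 = 2291.7 kg/h

2292 kg/h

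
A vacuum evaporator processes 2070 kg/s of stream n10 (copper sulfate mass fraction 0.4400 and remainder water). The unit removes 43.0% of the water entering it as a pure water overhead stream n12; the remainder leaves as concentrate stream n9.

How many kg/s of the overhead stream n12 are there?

498.5 kg/s

water entering = 2070×0.560 = 1159.2 kg/s; overhead removed = 0.430×1159.2 = 498.46 kg/s.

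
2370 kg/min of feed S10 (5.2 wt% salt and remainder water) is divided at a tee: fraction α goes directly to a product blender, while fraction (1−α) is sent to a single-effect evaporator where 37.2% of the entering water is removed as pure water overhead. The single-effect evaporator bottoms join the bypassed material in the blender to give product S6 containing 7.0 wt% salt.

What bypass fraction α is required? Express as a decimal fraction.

All 2370×0.052 = 123.24 kg/min of salt reaches S6, so S6 = 123.24/0.070 = 1760.6 kg/min and vapour = 609.43 kg/min.
The evaporator receives (1−α)·2370 of feed at 0.948 water and removes 0.372 of that water:
0.372×0.948×(1−α)×2370 = 609.43
(1−α) = 609.43/835.79 = 0.7292;  α = 0.2708.

0.271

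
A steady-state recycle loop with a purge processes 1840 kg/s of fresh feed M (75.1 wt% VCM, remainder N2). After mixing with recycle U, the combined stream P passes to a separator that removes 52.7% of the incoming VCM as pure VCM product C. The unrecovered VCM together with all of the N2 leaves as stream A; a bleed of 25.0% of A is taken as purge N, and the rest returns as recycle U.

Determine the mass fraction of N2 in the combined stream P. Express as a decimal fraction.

0.461

N2 enters only via M and leaves only via the purge: 1840×0.249 = 0.250×(N2 in A), and the separator passes all N2, so N2 in P = N2 in A = 1832.6 kg/s.
VCM in P: m_A = 1840×0.751 + (1−0.250)·(1−0.527)·m_A, so m_A = 1381.8/0.6452 = 2141.6 kg/s.
P = 2141.6 + 1832.6 = 3974.2 kg/s.
N2 fraction in P = 1832.6/3974.2 = 0.461.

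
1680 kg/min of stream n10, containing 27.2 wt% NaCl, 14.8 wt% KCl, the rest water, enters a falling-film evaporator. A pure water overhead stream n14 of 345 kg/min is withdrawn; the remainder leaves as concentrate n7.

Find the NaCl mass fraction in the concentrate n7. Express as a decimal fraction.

0.342

NaCl is not removed: 1680×0.272 = 456.96 kg/min of NaCl enters n7.
Concentrate = 1680 − 345 = 1335 kg/min.
Mass fraction = 456.96/1335 = 0.342.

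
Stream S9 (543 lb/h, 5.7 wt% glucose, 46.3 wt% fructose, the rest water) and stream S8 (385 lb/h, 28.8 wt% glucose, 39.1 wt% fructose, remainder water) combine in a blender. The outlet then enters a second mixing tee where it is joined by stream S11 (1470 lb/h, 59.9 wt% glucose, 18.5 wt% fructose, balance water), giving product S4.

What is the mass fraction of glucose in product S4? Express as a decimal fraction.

0.426

Overall, product flow = 2398 lb/h.
glucose in = 543×0.057 + 385×0.288 + 1470×0.599 = 1022.4 lb/h.
glucose fraction in S4 = 0.426.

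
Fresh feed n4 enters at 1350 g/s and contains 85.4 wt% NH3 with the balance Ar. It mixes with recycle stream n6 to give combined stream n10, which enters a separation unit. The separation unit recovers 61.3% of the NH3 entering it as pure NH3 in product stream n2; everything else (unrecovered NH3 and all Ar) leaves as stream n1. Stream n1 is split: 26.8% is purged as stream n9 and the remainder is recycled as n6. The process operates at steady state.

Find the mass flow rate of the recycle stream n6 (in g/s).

Ar enters only via n4 and leaves only via the purge: 1350×0.146 = 0.268×(Ar in n1), and the separation unit passes all Ar, so Ar in n10 = Ar in n1 = 735.45 g/s.
NH3 in n10: m_A = 1350×0.854 + (1−0.268)·(1−0.613)·m_A, so m_A = 1152.9/0.7167 = 1608.6 g/s.
n1 = (1−0.613)×1608.6 + 735.45 = 1358 g/s.
Recycle n6 = (1−0.268)×1358 = 994.03 g/s.

994 g/s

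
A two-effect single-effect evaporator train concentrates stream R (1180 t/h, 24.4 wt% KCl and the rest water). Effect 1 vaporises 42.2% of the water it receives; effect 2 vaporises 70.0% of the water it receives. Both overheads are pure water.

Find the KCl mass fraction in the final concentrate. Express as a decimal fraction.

water in feed = 1180×0.756 = 892.08 t/h.
After stage 1: water left = (1−0.422)×892.08 = 515.62; stream total = 803.54 t/h.
After stage 2: water left = (1−0.700)×515.62 = 154.69; final concentrate = 442.61 t/h.
KCl fraction = 287.92/442.61 = 0.651.

0.651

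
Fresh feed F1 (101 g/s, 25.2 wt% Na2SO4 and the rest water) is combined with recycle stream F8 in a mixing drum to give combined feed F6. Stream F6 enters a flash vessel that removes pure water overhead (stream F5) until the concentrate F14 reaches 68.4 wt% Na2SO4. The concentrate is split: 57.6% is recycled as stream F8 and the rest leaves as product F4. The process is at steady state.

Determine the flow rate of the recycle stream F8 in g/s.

50.55 g/s

Overall Na2SO4 balance (none leaves overhead): Na2SO4 in fresh feed = Na2SO4 in product, i.e. 101×0.252 = (1−0.576)·F14·0.684.
F14 = 25.452/(0.684×0.424) = 87.761 g/s.
Recycle F8 = 0.576×87.761 = 50.55 g/s.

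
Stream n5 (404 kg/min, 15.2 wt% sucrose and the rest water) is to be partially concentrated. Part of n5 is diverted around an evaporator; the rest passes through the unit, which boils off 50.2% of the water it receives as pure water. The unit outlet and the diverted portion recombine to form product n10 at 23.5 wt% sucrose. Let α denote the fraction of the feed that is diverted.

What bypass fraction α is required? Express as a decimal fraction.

All 404×0.152 = 61.408 kg/min of sucrose reaches n10, so n10 = 61.408/0.235 = 261.31 kg/min and vapour = 142.69 kg/min.
The evaporator receives (1−α)·404 of feed at 0.848 water and removes 0.502 of that water:
0.502×0.848×(1−α)×404 = 142.69
(1−α) = 142.69/171.98 = 0.8297;  α = 0.1703.

0.170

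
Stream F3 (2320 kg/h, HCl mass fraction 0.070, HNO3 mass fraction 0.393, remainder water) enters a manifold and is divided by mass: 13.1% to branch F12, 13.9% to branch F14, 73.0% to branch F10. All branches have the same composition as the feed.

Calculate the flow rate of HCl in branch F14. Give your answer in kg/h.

Branch F14 total = 0.139×2320 = 322.48 kg/h.
HCl in F14 = 0.070×322.48 = 22.574 kg/h.

22.57 kg/h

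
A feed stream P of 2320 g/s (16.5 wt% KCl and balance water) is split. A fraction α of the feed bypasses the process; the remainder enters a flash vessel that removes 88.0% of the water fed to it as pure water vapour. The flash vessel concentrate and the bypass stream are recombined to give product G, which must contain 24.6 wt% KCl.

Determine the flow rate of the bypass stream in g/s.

All 2320×0.165 = 382.8 g/s of KCl reaches G, so G = 382.8/0.246 = 1556.1 g/s and vapour = 763.9 g/s.
The evaporator receives (1−α)·2320 of feed at 0.835 water and removes 0.880 of that water:
0.880×0.835×(1−α)×2320 = 763.9
(1−α) = 763.9/1704.7 = 0.4481;  α = 0.5519.
Bypass flow = 0.5519×2320 = 1280.4 g/s.

1280 g/s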